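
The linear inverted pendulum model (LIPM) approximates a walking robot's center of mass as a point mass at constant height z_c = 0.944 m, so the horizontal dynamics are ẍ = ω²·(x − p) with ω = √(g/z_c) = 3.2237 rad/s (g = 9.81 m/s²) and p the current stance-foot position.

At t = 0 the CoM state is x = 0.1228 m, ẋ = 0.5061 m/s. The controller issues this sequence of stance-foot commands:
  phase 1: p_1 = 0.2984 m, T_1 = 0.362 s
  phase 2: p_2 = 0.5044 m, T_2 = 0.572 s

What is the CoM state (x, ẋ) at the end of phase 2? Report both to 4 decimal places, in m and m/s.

x = -0.3601, ẋ = -2.6291

phase 1: p=0.2984, T=0.362, ωT=1.166979, cosh=1.761790, sinh=1.450485; start (x,ẋ)=(0.122800, 0.506100) → end (x,ẋ)=(0.216746, 0.070549)
phase 2: p=0.5044, T=0.572, ωT=1.843956, cosh=3.239845, sinh=3.081654; start (x,ẋ)=(0.216746, 0.070549) → end (x,ẋ)=(-0.360113, -2.629078)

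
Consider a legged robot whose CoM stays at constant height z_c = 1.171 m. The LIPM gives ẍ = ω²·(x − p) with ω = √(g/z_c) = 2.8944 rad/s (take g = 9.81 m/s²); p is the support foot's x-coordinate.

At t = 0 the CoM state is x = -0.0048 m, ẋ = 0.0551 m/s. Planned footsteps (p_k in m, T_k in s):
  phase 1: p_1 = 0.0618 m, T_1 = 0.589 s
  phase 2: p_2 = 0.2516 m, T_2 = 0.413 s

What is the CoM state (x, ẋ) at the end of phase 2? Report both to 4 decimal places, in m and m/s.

x = -0.5254, ẋ = -2.0691

phase 1: p=0.0618, T=0.589, ωT=1.704802, cosh=2.841051, sinh=2.659243; start (x,ẋ)=(-0.004800, 0.055100) → end (x,ẋ)=(-0.076791, -0.356072)
phase 2: p=0.2516, T=0.413, ωT=1.195387, cosh=1.803712, sinh=1.501125; start (x,ẋ)=(-0.076791, -0.356072) → end (x,ẋ)=(-0.525392, -2.069062)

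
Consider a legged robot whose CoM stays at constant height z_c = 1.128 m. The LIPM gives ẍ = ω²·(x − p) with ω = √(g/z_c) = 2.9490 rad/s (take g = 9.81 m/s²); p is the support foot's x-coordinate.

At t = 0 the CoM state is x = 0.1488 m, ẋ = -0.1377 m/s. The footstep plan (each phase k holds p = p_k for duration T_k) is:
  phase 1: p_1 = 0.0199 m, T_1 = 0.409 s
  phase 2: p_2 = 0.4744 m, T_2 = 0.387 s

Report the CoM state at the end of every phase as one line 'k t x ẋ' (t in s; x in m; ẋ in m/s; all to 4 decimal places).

phase 1: p=0.0199, T=0.409, ωT=1.206141, cosh=1.819959, sinh=1.520609; start (x,ẋ)=(0.148800, -0.137700) → end (x,ẋ)=(0.183490, 0.327415)
phase 2: p=0.4744, T=0.387, ωT=1.141263, cosh=1.725068, sinh=1.405652; start (x,ẋ)=(0.183490, 0.327415) → end (x,ẋ)=(0.128624, -0.641088)

1 0.4090 0.1835 0.3274
2 0.7960 0.1286 -0.6411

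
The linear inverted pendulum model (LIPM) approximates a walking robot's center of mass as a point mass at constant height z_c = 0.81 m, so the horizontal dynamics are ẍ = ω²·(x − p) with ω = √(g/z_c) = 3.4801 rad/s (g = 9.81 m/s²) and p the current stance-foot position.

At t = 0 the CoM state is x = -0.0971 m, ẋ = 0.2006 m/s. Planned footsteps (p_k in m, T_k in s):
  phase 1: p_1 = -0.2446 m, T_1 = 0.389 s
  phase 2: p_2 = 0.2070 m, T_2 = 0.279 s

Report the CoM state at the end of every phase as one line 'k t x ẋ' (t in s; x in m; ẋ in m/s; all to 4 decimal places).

phase 1: p=-0.2446, T=0.389, ωT=1.353759, cosh=2.065110, sinh=1.806842; start (x,ẋ)=(-0.097100, 0.200600) → end (x,ẋ)=(0.164154, 1.341740)
phase 2: p=0.2070, T=0.279, ωT=0.970948, cosh=1.509585, sinh=1.130861; start (x,ẋ)=(0.164154, 1.341740) → end (x,ẋ)=(0.578319, 1.856849)

1 0.3890 0.1642 1.3417
2 0.6680 0.5783 1.8568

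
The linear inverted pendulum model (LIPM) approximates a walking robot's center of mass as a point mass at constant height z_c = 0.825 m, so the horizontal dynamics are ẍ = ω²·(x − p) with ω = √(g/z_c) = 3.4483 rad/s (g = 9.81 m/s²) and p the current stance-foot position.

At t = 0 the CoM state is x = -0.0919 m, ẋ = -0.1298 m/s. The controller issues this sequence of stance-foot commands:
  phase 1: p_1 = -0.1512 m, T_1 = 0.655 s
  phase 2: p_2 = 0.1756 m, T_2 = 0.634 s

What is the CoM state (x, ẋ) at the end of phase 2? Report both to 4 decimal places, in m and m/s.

phase 1: p=-0.1512, T=0.655, ωT=2.258637, cosh=4.837262, sinh=4.732769; start (x,ẋ)=(-0.091900, -0.129800) → end (x,ẋ)=(-0.042500, 0.339900)
phase 2: p=0.1756, T=0.634, ωT=2.186222, cosh=4.506931, sinh=4.394590; start (x,ẋ)=(-0.042500, 0.339900) → end (x,ẋ)=(-0.374186, -1.773153)

x = -0.3742, ẋ = -1.7732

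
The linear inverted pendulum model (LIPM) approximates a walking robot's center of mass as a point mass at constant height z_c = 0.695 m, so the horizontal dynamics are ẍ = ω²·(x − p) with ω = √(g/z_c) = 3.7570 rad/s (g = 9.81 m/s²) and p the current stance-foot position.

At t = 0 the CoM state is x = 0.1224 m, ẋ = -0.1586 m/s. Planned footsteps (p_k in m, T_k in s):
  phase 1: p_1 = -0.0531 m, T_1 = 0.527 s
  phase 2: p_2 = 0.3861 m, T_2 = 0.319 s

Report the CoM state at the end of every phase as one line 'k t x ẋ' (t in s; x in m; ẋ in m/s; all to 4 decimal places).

1 0.5270 0.4446 1.7568
2 0.8460 1.1964 3.5080

phase 1: p=-0.0531, T=0.527, ωT=1.979939, cosh=3.690189, sinh=3.552112; start (x,ẋ)=(0.122400, -0.158600) → end (x,ẋ)=(0.444578, 1.756833)
phase 2: p=0.3861, T=0.319, ωT=1.198483, cosh=1.808368, sinh=1.506716; start (x,ẋ)=(0.444578, 1.756833) → end (x,ẋ)=(1.196413, 3.508026)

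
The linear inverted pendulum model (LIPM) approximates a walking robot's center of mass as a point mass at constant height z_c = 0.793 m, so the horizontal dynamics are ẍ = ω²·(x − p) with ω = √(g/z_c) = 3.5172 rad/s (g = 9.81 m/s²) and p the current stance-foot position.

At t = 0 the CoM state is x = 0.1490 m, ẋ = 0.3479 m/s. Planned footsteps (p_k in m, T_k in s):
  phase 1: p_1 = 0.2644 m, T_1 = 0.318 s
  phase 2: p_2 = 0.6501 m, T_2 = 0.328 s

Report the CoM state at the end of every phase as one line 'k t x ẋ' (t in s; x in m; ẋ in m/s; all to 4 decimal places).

phase 1: p=0.2644, T=0.318, ωT=1.118470, cosh=1.693473, sinh=1.366694; start (x,ẋ)=(0.149000, 0.347900) → end (x,ẋ)=(0.204158, 0.034439)
phase 2: p=0.6501, T=0.328, ωT=1.153642, cosh=1.742600, sinh=1.427114; start (x,ẋ)=(0.204158, 0.034439) → end (x,ẋ)=(-0.113025, -2.178368)

1 0.3180 0.2042 0.0344
2 0.6460 -0.1130 -2.1784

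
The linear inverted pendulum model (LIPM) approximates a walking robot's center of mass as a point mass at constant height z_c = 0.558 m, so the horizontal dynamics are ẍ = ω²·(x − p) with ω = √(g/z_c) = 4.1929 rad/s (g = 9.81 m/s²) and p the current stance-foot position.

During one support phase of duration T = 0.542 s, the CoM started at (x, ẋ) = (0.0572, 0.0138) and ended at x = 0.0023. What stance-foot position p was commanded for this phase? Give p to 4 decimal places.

ωT = 4.1929·0.542 = 2.272552; cosh(ωT) = 4.903591, sinh(ωT) = 4.800542
x(T) = p + (x₀−p)·cosh(ωT) + (ẋ₀/ω)·sinh(ωT) ⇒ p·(1 − cosh) = x(T) − x₀·cosh − (ẋ₀/ω)·sinh
numerator   = 0.0023 − (0.0572)·4.903591 − (0.0138/4.1929)·4.800542 = -0.293985
denominator = 1 − 4.903591 = -3.903591
p = -0.293985 / -3.903591 = 0.0753

p = 0.0753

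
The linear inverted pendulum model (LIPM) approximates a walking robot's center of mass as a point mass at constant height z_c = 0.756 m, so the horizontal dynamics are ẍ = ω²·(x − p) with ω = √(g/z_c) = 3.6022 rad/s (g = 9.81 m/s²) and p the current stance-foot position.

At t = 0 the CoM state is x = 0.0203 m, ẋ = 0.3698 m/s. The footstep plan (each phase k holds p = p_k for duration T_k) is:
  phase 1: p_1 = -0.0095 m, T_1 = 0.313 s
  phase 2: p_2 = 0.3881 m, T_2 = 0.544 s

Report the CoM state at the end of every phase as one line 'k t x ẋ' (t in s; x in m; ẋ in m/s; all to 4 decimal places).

phase 1: p=-0.0095, T=0.313, ωT=1.127489, cosh=1.705869, sinh=1.382023; start (x,ẋ)=(0.020300, 0.369800) → end (x,ẋ)=(0.183213, 0.779184)
phase 2: p=0.3881, T=0.544, ωT=1.959597, cosh=3.618690, sinh=3.477775; start (x,ẋ)=(0.183213, 0.779184) → end (x,ẋ)=(0.398946, 0.252872)

1 0.3130 0.1832 0.7792
2 0.8570 0.3989 0.2529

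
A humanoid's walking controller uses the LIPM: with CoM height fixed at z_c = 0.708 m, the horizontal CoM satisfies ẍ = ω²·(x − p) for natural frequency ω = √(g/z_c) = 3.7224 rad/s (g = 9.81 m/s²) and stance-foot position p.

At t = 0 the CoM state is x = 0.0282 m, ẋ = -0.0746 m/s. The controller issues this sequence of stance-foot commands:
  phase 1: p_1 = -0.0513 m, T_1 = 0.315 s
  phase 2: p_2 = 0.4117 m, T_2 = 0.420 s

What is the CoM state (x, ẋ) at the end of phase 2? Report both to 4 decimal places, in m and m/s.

x = -0.2804, ẋ = -2.2394

phase 1: p=-0.0513, T=0.315, ωT=1.172556, cosh=1.769907, sinh=1.460332; start (x,ẋ)=(0.028200, -0.074600) → end (x,ẋ)=(0.060141, 0.300122)
phase 2: p=0.4117, T=0.420, ωT=1.563408, cosh=2.492244, sinh=2.282823; start (x,ẋ)=(0.060141, 0.300122) → end (x,ẋ)=(-0.280415, -2.239420)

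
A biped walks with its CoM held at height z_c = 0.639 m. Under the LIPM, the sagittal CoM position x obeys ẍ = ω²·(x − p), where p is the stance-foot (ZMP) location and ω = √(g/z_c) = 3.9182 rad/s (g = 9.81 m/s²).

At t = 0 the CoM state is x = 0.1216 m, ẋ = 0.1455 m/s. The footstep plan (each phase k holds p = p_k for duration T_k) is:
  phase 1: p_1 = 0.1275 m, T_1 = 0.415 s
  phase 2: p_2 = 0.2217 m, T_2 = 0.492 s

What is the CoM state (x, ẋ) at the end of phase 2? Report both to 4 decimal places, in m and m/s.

phase 1: p=0.1275, T=0.415, ωT=1.626053, cosh=2.640237, sinh=2.443532; start (x,ẋ)=(0.121600, 0.145500) → end (x,ẋ)=(0.202662, 0.327666)
phase 2: p=0.2217, T=0.492, ωT=1.927754, cosh=3.509766, sinh=3.364291; start (x,ẋ)=(0.202662, 0.327666) → end (x,ẋ)=(0.436225, 0.899070)

x = 0.4362, ẋ = 0.8991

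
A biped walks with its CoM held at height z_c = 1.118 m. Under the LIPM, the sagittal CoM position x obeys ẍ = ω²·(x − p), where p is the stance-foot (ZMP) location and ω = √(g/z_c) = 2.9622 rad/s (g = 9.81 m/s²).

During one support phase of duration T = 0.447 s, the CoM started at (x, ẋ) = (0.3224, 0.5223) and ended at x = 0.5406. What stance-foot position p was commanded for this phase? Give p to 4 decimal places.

p = 0.4110

ωT = 2.9622·0.447 = 1.324103; cosh(ωT) = 2.012428, sinh(ωT) = 1.746386
x(T) = p + (x₀−p)·cosh(ωT) + (ẋ₀/ω)·sinh(ωT) ⇒ p·(1 − cosh) = x(T) − x₀·cosh − (ẋ₀/ω)·sinh
numerator   = 0.5406 − (0.3224)·2.012428 − (0.5223/2.9622)·1.746386 = -0.416132
denominator = 1 − 2.012428 = -1.012428
p = -0.416132 / -1.012428 = 0.4110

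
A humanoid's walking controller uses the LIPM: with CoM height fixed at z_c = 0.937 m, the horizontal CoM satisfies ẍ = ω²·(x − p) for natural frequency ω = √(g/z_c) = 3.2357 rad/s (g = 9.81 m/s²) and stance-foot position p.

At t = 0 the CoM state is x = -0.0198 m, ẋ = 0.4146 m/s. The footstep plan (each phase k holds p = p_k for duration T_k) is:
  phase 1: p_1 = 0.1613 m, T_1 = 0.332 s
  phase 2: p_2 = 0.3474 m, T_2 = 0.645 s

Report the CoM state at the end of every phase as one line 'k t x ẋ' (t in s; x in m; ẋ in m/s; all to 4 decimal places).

phase 1: p=0.1613, T=0.332, ωT=1.074252, cosh=1.634678, sinh=1.293125; start (x,ẋ)=(-0.019800, 0.414600) → end (x,ẋ)=(0.030952, -0.080015)
phase 2: p=0.3474, T=0.645, ωT=2.087026, cosh=4.092483, sinh=3.968427; start (x,ẋ)=(0.030952, -0.080015) → end (x,ẋ)=(-1.045793, -4.390856)

1 0.3320 0.0310 -0.0800
2 0.9770 -1.0458 -4.3909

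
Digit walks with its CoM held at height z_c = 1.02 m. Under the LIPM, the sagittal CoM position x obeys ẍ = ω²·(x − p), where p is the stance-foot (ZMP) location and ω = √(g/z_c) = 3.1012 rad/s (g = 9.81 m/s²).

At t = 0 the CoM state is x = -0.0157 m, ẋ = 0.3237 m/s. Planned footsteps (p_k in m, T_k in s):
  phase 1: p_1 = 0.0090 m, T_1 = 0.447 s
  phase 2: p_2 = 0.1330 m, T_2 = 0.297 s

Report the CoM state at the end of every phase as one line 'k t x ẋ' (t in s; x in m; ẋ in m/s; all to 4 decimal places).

1 0.4470 0.1522 0.5442
2 0.7440 0.3464 0.8548

phase 1: p=0.0090, T=0.447, ωT=1.386236, cosh=2.124891, sinh=1.874877; start (x,ẋ)=(-0.015700, 0.323700) → end (x,ẋ)=(0.152213, 0.544212)
phase 2: p=0.1330, T=0.297, ωT=0.921056, cosh=1.455020, sinh=1.056922; start (x,ẋ)=(0.152213, 0.544212) → end (x,ẋ)=(0.346429, 0.854815)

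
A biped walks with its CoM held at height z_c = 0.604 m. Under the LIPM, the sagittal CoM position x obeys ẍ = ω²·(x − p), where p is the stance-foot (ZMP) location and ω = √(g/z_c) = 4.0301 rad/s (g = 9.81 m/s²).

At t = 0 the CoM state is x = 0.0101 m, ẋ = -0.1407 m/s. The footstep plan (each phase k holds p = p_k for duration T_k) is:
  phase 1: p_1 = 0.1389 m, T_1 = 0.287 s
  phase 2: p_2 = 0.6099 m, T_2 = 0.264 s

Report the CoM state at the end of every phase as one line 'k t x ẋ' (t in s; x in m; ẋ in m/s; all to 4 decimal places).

phase 1: p=0.1389, T=0.287, ωT=1.156639, cosh=1.746885, sinh=1.432344; start (x,ẋ)=(0.010100, -0.140700) → end (x,ẋ)=(-0.136105, -0.989283)
phase 2: p=0.6099, T=0.264, ωT=1.063946, cosh=1.621438, sinh=1.276347; start (x,ẋ)=(-0.136105, -0.989283) → end (x,ẋ)=(-0.913010, -5.441366)

1 0.2870 -0.1361 -0.9893
2 0.5510 -0.9130 -5.4414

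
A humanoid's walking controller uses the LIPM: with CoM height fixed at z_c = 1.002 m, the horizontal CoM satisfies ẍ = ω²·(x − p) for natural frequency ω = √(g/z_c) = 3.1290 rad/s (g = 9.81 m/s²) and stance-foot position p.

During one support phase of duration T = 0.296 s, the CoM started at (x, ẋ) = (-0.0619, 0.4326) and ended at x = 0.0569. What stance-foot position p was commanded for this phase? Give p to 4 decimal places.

ωT = 3.1290·0.296 = 0.926184; cosh(ωT) = 1.460459, sinh(ωT) = 1.064397
x(T) = p + (x₀−p)·cosh(ωT) + (ẋ₀/ω)·sinh(ωT) ⇒ p·(1 − cosh) = x(T) − x₀·cosh − (ẋ₀/ω)·sinh
numerator   = 0.0569 − (-0.0619)·1.460459 − (0.4326/3.1290)·1.064397 = 0.000144
denominator = 1 − 1.460459 = -0.460459
p = 0.000144 / -0.460459 = -0.0003

p = -0.0003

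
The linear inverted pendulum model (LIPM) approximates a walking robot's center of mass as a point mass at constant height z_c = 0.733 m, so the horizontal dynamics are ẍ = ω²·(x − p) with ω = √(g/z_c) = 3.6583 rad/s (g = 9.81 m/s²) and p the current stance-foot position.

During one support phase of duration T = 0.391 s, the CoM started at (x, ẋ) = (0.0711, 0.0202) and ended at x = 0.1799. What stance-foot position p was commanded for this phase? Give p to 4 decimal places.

ωT = 3.6583·0.391 = 1.430395; cosh(ωT) = 2.209783, sinh(ωT) = 1.970569
x(T) = p + (x₀−p)·cosh(ωT) + (ẋ₀/ω)·sinh(ωT) ⇒ p·(1 − cosh) = x(T) − x₀·cosh − (ẋ₀/ω)·sinh
numerator   = 0.1799 − (0.0711)·2.209783 − (0.0202/3.6583)·1.970569 = 0.011904
denominator = 1 − 2.209783 = -1.209783
p = 0.011904 / -1.209783 = -0.0098

p = -0.0098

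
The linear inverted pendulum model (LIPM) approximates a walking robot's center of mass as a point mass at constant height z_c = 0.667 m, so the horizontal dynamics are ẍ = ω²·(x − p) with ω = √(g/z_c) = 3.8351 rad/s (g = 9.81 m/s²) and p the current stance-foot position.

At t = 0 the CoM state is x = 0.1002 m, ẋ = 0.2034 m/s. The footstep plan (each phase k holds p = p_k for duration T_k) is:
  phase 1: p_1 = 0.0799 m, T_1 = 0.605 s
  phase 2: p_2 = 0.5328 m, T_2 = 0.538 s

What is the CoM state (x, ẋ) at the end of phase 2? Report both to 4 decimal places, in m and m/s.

x = 1.6591, ẋ = 4.5417

phase 1: p=0.0799, T=0.605, ωT=2.320235, cosh=5.138161, sinh=5.039910; start (x,ẋ)=(0.100200, 0.203400) → end (x,ẋ)=(0.451503, 1.437472)
phase 2: p=0.5328, T=0.538, ωT=2.063284, cosh=3.999406, sinh=3.872370; start (x,ẋ)=(0.451503, 1.437472) → end (x,ẋ)=(1.659104, 4.541705)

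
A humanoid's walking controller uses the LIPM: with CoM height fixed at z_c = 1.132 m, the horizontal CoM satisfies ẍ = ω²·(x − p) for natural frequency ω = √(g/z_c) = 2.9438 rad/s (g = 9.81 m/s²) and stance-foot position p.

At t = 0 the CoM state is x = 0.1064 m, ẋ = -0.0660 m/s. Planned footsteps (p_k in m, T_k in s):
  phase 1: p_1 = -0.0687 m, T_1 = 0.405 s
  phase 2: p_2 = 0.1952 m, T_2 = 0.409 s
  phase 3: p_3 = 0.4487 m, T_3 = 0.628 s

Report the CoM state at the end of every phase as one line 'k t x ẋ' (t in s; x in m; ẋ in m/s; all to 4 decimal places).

1 0.4050 0.2128 0.6521
2 0.8140 0.5631 1.2632
3 1.4420 2.1500 5.1543

phase 1: p=-0.0687, T=0.405, ωT=1.192239, cosh=1.798995, sinh=1.495454; start (x,ẋ)=(0.106400, -0.066000) → end (x,ẋ)=(0.212776, 0.652112)
phase 2: p=0.1952, T=0.409, ωT=1.204014, cosh=1.816729, sinh=1.516742; start (x,ẋ)=(0.212776, 0.652112) → end (x,ẋ)=(0.563120, 1.263188)
phase 3: p=0.4487, T=0.628, ωT=1.848706, cosh=3.254519, sinh=3.097079; start (x,ẋ)=(0.563120, 1.263188) → end (x,ẋ)=(2.150043, 5.154259)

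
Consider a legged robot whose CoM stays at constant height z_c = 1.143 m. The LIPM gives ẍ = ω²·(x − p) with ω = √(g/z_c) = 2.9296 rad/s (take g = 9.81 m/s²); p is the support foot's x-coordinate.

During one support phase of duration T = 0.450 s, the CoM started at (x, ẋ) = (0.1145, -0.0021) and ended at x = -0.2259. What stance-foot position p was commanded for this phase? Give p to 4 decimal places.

ωT = 2.9296·0.450 = 1.318320; cosh(ωT) = 2.002361, sinh(ωT) = 1.734777
x(T) = p + (x₀−p)·cosh(ωT) + (ẋ₀/ω)·sinh(ωT) ⇒ p·(1 − cosh) = x(T) − x₀·cosh − (ẋ₀/ω)·sinh
numerator   = -0.2259 − (0.1145)·2.002361 − (-0.0021/2.9296)·1.734777 = -0.453927
denominator = 1 − 2.002361 = -1.002361
p = -0.453927 / -1.002361 = 0.4529

p = 0.4529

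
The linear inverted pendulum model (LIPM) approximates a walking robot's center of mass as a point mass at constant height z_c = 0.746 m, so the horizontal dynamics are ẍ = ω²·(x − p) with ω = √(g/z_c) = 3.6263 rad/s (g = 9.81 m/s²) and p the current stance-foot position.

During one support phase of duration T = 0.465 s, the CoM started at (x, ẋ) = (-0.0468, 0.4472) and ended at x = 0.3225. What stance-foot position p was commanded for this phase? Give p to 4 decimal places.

ωT = 3.6263·0.465 = 1.686230; cosh(ωT) = 2.792151, sinh(ωT) = 2.606934
x(T) = p + (x₀−p)·cosh(ωT) + (ẋ₀/ω)·sinh(ωT) ⇒ p·(1 − cosh) = x(T) − x₀·cosh − (ẋ₀/ω)·sinh
numerator   = 0.3225 − (-0.0468)·2.792151 − (0.4472/3.6263)·2.606934 = 0.131682
denominator = 1 − 2.792151 = -1.792151
p = 0.131682 / -1.792151 = -0.0735

p = -0.0735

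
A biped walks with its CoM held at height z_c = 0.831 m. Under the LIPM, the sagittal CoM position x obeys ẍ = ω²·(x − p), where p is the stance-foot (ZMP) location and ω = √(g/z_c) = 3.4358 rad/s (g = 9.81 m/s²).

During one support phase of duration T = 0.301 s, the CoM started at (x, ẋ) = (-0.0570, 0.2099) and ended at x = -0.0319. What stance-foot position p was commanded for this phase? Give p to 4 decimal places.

ωT = 3.4358·0.301 = 1.034176; cosh(ωT) = 1.584153, sinh(ωT) = 1.228634
x(T) = p + (x₀−p)·cosh(ωT) + (ẋ₀/ω)·sinh(ωT) ⇒ p·(1 − cosh) = x(T) − x₀·cosh − (ẋ₀/ω)·sinh
numerator   = -0.0319 − (-0.0570)·1.584153 − (0.2099/3.4358)·1.228634 = -0.016663
denominator = 1 − 1.584153 = -0.584153
p = -0.016663 / -0.584153 = 0.0285

p = 0.0285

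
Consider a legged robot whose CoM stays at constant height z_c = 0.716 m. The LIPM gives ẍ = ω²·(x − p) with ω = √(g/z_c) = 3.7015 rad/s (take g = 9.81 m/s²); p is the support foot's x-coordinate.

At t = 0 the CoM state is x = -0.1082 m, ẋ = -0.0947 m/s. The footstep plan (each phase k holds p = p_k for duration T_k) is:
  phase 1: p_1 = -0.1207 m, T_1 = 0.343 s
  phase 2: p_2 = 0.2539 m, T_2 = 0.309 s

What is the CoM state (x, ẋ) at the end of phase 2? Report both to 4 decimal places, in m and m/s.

phase 1: p=-0.1207, T=0.343, ωT=1.269615, cosh=1.920210, sinh=1.639270; start (x,ẋ)=(-0.108200, -0.094700) → end (x,ẋ)=(-0.138637, -0.105997)
phase 2: p=0.2539, T=0.309, ωT=1.143763, cosh=1.728588, sinh=1.409970; start (x,ẋ)=(-0.138637, -0.105997) → end (x,ẋ)=(-0.465011, -2.231877)

x = -0.4650, ẋ = -2.2319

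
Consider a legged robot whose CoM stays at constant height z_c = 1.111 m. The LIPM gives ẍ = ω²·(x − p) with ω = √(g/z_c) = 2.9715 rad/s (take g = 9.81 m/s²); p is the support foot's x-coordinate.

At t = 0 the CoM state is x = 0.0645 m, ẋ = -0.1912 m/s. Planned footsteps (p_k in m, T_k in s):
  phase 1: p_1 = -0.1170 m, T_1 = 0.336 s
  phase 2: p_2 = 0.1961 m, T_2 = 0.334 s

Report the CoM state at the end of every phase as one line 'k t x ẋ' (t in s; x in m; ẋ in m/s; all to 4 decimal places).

1 0.3360 0.0873 0.3378
2 0.6700 0.1614 0.1420

phase 1: p=-0.1170, T=0.336, ωT=0.998424, cosh=1.541230, sinh=1.172771; start (x,ẋ)=(0.064500, -0.191200) → end (x,ẋ)=(0.087272, 0.337824)
phase 2: p=0.1961, T=0.334, ωT=0.992481, cosh=1.534288, sinh=1.163632; start (x,ẋ)=(0.087272, 0.337824) → end (x,ẋ)=(0.161417, 0.142021)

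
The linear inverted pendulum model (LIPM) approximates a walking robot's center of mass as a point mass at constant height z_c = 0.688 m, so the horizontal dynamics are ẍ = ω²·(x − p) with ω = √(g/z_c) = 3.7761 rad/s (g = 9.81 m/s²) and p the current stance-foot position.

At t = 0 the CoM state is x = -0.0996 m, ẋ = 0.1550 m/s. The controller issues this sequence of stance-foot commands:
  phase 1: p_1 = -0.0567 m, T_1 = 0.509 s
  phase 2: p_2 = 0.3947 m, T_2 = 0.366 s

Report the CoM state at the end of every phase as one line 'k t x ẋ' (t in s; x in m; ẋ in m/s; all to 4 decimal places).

1 0.5090 -0.0692 -0.0007
2 0.8750 -0.5877 -3.2700

phase 1: p=-0.0567, T=0.509, ωT=1.922035, cosh=3.490581, sinh=3.344272; start (x,ẋ)=(-0.099600, 0.155000) → end (x,ẋ)=(-0.069171, -0.000714)
phase 2: p=0.3947, T=0.366, ωT=1.382053, cosh=2.117066, sinh=1.866003; start (x,ẋ)=(-0.069171, -0.000714) → end (x,ẋ)=(-0.587699, -3.270050)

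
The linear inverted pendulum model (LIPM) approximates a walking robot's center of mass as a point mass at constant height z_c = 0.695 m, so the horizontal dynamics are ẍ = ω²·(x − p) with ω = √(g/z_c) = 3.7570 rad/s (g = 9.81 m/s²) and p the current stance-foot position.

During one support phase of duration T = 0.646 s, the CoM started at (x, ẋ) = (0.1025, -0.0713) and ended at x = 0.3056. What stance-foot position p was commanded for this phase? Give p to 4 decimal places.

ωT = 3.7570·0.646 = 2.427022; cosh(ωT) = 5.706703, sinh(ωT) = 5.618403
x(T) = p + (x₀−p)·cosh(ωT) + (ẋ₀/ω)·sinh(ωT) ⇒ p·(1 − cosh) = x(T) − x₀·cosh − (ẋ₀/ω)·sinh
numerator   = 0.3056 − (0.1025)·5.706703 − (-0.0713/3.7570)·5.618403 = -0.172711
denominator = 1 − 5.706703 = -4.706703
p = -0.172711 / -4.706703 = 0.0367

p = 0.0367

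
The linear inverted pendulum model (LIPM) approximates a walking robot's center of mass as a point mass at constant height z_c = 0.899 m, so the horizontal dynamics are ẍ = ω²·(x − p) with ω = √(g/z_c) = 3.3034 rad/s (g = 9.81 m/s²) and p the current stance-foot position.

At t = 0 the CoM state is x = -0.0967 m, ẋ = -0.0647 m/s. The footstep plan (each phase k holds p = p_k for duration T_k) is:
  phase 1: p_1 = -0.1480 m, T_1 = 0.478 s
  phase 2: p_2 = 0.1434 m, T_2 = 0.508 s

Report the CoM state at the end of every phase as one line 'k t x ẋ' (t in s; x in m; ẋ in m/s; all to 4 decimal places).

1 0.4780 -0.0638 0.2299
2 0.9860 -0.2508 -1.1316

phase 1: p=-0.1480, T=0.478, ωT=1.579025, cosh=2.528201, sinh=2.322025; start (x,ẋ)=(-0.096700, -0.064700) → end (x,ẋ)=(-0.063782, 0.229926)
phase 2: p=0.1434, T=0.508, ωT=1.678127, cosh=2.771120, sinh=2.584397; start (x,ẋ)=(-0.063782, 0.229926) → end (x,ẋ)=(-0.250845, -1.131623)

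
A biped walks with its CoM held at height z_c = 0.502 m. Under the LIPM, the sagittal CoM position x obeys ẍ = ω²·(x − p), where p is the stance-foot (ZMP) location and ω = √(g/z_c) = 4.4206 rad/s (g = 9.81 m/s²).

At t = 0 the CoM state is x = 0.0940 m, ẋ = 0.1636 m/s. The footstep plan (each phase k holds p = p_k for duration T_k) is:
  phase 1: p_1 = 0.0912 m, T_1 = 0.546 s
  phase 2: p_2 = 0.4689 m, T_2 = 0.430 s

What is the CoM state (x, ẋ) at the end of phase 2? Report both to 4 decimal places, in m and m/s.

phase 1: p=0.0912, T=0.546, ωT=2.413648, cosh=5.632068, sinh=5.542580; start (x,ẋ)=(0.094000, 0.163600) → end (x,ẋ)=(0.312093, 0.990011)
phase 2: p=0.4689, T=0.430, ωT=1.900858, cosh=3.420537, sinh=3.271097; start (x,ẋ)=(0.312093, 0.990011) → end (x,ẋ)=(0.665109, 1.118900)

x = 0.6651, ẋ = 1.1189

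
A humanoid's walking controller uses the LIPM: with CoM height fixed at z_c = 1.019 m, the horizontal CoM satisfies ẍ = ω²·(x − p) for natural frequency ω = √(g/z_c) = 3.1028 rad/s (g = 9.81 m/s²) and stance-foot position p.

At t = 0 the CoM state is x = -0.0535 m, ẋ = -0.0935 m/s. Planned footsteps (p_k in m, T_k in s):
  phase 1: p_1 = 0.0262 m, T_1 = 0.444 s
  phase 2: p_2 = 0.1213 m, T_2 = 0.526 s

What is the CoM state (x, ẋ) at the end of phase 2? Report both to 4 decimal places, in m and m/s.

x = -1.2462, ẋ = -4.1779

phase 1: p=0.0262, T=0.444, ωT=1.377643, cosh=2.108858, sinh=1.856686; start (x,ẋ)=(-0.053500, -0.093500) → end (x,ẋ)=(-0.197826, -0.656324)
phase 2: p=0.1213, T=0.526, ωT=1.632073, cosh=2.654994, sinh=2.459471; start (x,ẋ)=(-0.197826, -0.656324) → end (x,ẋ)=(-1.246219, -4.177862)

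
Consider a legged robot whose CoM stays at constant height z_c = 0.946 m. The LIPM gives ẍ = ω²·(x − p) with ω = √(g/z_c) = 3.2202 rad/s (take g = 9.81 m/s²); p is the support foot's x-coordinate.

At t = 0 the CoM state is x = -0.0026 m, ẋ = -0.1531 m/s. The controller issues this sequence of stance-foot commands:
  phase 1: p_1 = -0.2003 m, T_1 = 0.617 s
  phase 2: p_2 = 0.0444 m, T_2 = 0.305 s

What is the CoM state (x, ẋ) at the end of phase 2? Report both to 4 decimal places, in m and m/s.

phase 1: p=-0.2003, T=0.617, ωT=1.986863, cosh=3.714874, sinh=3.577749; start (x,ẋ)=(-0.002600, -0.153100) → end (x,ẋ)=(0.364031, 1.708968)
phase 2: p=0.0444, T=0.305, ωT=0.982161, cosh=1.522361, sinh=1.147860; start (x,ẋ)=(0.364031, 1.708968) → end (x,ẋ)=(1.140166, 3.783132)

x = 1.1402, ẋ = 3.7831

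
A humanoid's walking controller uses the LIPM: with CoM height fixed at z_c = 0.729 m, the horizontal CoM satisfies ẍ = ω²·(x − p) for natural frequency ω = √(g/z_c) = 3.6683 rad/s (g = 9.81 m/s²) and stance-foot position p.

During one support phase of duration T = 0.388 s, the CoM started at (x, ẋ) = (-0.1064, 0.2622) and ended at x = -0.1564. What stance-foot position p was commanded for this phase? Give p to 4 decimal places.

ωT = 3.6683·0.388 = 1.423300; cosh(ωT) = 2.195857, sinh(ωT) = 1.954940
x(T) = p + (x₀−p)·cosh(ωT) + (ẋ₀/ω)·sinh(ωT) ⇒ p·(1 − cosh) = x(T) − x₀·cosh − (ẋ₀/ω)·sinh
numerator   = -0.1564 − (-0.1064)·2.195857 − (0.2622/3.6683)·1.954940 = -0.062494
denominator = 1 − 2.195857 = -1.195857
p = -0.062494 / -1.195857 = 0.0523

p = 0.0523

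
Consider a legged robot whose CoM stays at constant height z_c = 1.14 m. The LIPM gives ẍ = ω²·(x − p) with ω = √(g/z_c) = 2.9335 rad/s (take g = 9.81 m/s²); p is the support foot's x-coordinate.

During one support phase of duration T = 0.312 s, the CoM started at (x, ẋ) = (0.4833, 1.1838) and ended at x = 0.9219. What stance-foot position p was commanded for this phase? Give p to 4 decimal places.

ωT = 2.9335·0.312 = 0.915252; cosh(ωT) = 1.448910, sinh(ωT) = 1.048494
x(T) = p + (x₀−p)·cosh(ωT) + (ẋ₀/ω)·sinh(ωT) ⇒ p·(1 − cosh) = x(T) − x₀·cosh − (ẋ₀/ω)·sinh
numerator   = 0.9219 − (0.4833)·1.448910 − (1.1838/2.9335)·1.048494 = -0.201473
denominator = 1 − 1.448910 = -0.448910
p = -0.201473 / -0.448910 = 0.4488

p = 0.4488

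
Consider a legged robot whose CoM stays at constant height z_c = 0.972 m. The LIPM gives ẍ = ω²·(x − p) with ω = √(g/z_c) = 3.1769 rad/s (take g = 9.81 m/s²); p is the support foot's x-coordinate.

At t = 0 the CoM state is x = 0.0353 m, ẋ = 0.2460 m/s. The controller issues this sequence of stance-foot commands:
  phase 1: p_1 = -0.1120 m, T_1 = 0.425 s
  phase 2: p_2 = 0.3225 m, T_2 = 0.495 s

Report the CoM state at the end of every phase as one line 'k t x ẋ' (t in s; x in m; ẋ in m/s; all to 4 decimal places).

phase 1: p=-0.1120, T=0.425, ωT=1.350182, cosh=2.058661, sinh=1.799468; start (x,ẋ)=(0.035300, 0.246000) → end (x,ẋ)=(0.330581, 1.348505)
phase 2: p=0.3225, T=0.495, ωT=1.572565, cosh=2.513254, sinh=2.305742; start (x,ẋ)=(0.330581, 1.348505) → end (x,ẋ)=(1.321532, 3.448328)

1 0.4250 0.3306 1.3485
2 0.9200 1.3215 3.4483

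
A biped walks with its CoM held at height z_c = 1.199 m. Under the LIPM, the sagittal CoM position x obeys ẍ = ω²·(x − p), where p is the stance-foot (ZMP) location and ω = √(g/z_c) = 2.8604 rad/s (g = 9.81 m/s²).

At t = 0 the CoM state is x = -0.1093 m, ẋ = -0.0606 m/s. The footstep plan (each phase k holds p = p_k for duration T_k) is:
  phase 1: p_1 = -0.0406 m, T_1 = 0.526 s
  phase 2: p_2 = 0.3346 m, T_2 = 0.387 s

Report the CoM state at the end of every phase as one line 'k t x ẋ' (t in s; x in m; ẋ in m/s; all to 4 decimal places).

phase 1: p=-0.0406, T=0.526, ωT=1.504570, cosh=2.362166, sinh=2.140053; start (x,ẋ)=(-0.109300, -0.060600) → end (x,ẋ)=(-0.248220, -0.563688)
phase 2: p=0.3346, T=0.387, ωT=1.106975, cosh=1.677875, sinh=1.347318; start (x,ẋ)=(-0.248220, -0.563688) → end (x,ẋ)=(-0.908809, -3.191908)

1 0.5260 -0.2482 -0.5637
2 0.9130 -0.9088 -3.1919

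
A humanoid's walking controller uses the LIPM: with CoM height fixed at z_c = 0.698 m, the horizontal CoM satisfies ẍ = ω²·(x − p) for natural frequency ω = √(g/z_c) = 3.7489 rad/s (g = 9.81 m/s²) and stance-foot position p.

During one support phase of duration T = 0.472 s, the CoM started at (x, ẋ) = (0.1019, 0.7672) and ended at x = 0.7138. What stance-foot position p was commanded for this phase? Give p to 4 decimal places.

ωT = 3.7489·0.472 = 1.769481; cosh(ωT) = 3.019114, sinh(ωT) = 2.848692
x(T) = p + (x₀−p)·cosh(ωT) + (ẋ₀/ω)·sinh(ωT) ⇒ p·(1 − cosh) = x(T) − x₀·cosh − (ẋ₀/ω)·sinh
numerator   = 0.7138 − (0.1019)·3.019114 − (0.7672/3.7489)·2.848692 = -0.176823
denominator = 1 − 3.019114 = -2.019114
p = -0.176823 / -2.019114 = 0.0876

p = 0.0876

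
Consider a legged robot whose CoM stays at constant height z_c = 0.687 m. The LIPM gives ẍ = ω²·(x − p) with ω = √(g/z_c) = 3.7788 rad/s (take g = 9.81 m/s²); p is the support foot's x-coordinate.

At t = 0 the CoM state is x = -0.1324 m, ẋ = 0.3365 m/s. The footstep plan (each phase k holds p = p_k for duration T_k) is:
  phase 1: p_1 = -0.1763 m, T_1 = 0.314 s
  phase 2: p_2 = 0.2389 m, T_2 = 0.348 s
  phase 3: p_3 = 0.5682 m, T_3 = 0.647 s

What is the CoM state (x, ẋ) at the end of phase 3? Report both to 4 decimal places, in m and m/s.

x = -0.9133, ẋ = -5.4527

phase 1: p=-0.1763, T=0.314, ωT=1.186543, cosh=1.790506, sinh=1.485232; start (x,ẋ)=(-0.132400, 0.336500) → end (x,ẋ)=(0.034562, 0.848889)
phase 2: p=0.2389, T=0.348, ωT=1.315022, cosh=1.996651, sinh=1.728183; start (x,ẋ)=(0.034562, 0.848889) → end (x,ẋ)=(0.219137, 0.360517)
phase 3: p=0.5682, T=0.647, ωT=2.444884, cosh=5.807972, sinh=5.721236; start (x,ẋ)=(0.219137, 0.360517) → end (x,ẋ)=(-0.913313, -5.452662)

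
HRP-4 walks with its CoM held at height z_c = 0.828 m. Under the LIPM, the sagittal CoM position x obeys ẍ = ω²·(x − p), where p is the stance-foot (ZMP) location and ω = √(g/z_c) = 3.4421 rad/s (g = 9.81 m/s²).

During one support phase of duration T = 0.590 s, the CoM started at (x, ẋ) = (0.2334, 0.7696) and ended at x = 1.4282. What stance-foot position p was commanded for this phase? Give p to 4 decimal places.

ωT = 3.4421·0.590 = 2.030839; cosh(ωT) = 3.875851, sinh(ωT) = 3.744626
x(T) = p + (x₀−p)·cosh(ωT) + (ẋ₀/ω)·sinh(ωT) ⇒ p·(1 − cosh) = x(T) − x₀·cosh − (ẋ₀/ω)·sinh
numerator   = 1.4282 − (0.2334)·3.875851 − (0.7696/3.4421)·3.744626 = -0.313664
denominator = 1 − 3.875851 = -2.875851
p = -0.313664 / -2.875851 = 0.1091

p = 0.1091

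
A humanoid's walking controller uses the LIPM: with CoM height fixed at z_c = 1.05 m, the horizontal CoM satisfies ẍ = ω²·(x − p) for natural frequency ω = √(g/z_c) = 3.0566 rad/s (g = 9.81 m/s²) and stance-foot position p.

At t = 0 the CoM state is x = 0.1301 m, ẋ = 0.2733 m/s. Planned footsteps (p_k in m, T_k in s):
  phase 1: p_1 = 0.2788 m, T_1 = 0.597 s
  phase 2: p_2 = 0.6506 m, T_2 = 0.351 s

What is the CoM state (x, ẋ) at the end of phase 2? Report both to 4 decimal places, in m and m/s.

x = -0.5006, ẋ = -3.0898

phase 1: p=0.2788, T=0.597, ωT=1.824790, cosh=3.181373, sinh=3.020121; start (x,ẋ)=(0.130100, 0.273300) → end (x,ẋ)=(0.075768, -0.503226)
phase 2: p=0.6506, T=0.351, ωT=1.072867, cosh=1.632888, sinh=1.290861; start (x,ẋ)=(0.075768, -0.503226) → end (x,ẋ)=(-0.500558, -3.089793)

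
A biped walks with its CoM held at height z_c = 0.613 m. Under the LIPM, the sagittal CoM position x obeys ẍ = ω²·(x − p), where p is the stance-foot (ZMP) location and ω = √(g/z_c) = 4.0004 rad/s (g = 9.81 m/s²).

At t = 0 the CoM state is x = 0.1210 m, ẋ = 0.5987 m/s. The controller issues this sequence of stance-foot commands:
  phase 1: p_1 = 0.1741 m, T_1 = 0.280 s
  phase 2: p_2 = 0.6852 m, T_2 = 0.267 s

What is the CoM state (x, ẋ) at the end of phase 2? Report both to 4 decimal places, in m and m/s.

phase 1: p=0.1741, T=0.280, ωT=1.120112, cosh=1.695720, sinh=1.369477; start (x,ẋ)=(0.121000, 0.598700) → end (x,ẋ)=(0.289013, 0.724322)
phase 2: p=0.6852, T=0.267, ωT=1.068107, cosh=1.626762, sinh=1.283103; start (x,ẋ)=(0.289013, 0.724322) → end (x,ẋ)=(0.273020, -0.855299)

x = 0.2730, ẋ = -0.8553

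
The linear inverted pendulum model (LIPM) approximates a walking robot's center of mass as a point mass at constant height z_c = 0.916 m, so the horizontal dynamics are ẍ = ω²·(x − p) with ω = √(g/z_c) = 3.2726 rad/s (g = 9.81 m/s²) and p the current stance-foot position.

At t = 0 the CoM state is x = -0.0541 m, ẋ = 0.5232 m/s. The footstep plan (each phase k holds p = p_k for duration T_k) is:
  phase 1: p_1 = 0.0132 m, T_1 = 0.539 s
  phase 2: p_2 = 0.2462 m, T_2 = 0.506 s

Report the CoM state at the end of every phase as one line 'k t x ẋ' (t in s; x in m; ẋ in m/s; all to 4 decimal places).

1 0.5390 0.2638 0.9476
2 1.0450 1.0248 2.7179

phase 1: p=0.0132, T=0.539, ωT=1.763931, cosh=3.003352, sinh=2.831982; start (x,ẋ)=(-0.054100, 0.523200) → end (x,ẋ)=(0.263832, 0.947621)
phase 2: p=0.2462, T=0.506, ωT=1.655936, cosh=2.714446, sinh=2.523532; start (x,ẋ)=(0.263832, 0.947621) → end (x,ẋ)=(1.024779, 2.717876)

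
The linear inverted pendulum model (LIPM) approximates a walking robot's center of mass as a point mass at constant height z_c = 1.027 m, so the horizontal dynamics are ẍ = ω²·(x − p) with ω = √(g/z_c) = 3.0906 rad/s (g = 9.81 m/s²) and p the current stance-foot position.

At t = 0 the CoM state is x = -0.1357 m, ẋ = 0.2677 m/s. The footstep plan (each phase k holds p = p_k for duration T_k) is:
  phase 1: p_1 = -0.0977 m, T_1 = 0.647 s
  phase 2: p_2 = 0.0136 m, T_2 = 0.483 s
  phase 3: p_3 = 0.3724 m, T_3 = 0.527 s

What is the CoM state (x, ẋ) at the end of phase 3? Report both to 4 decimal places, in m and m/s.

x = 2.2300, ẋ = 5.9761

phase 1: p=-0.0977, T=0.647, ωT=1.999618, cosh=3.760811, sinh=3.625424; start (x,ẋ)=(-0.135700, 0.267700) → end (x,ẋ)=(0.073414, 0.580989)
phase 2: p=0.0136, T=0.483, ωT=1.492760, cosh=2.337055, sinh=2.112303; start (x,ẋ)=(0.073414, 0.580989) → end (x,ẋ)=(0.550473, 1.748288)
phase 3: p=0.3724, T=0.527, ωT=1.628746, cosh=2.646827, sinh=2.450652; start (x,ẋ)=(0.550473, 1.748288) → end (x,ẋ)=(2.230010, 5.976136)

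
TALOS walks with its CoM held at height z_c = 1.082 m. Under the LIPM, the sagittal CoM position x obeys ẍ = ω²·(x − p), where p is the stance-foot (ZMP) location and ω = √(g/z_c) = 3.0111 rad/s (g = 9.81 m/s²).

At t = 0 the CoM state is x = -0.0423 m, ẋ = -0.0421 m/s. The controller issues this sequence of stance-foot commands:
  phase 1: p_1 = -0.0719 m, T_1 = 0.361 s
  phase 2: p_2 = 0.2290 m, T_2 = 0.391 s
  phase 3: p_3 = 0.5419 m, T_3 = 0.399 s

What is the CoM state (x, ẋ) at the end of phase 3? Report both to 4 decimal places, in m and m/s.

x = -1.4123, ẋ = -5.5210

phase 1: p=-0.0719, T=0.361, ωT=1.087007, cosh=1.651305, sinh=1.314081; start (x,ẋ)=(-0.042300, -0.042100) → end (x,ẋ)=(-0.041394, 0.047602)
phase 2: p=0.2290, T=0.391, ωT=1.177340, cosh=1.776913, sinh=1.468816; start (x,ẋ)=(-0.041394, 0.047602) → end (x,ẋ)=(-0.228247, -1.111302)
phase 3: p=0.5419, T=0.399, ωT=1.201429, cosh=1.812814, sinh=1.512050; start (x,ẋ)=(-0.228247, -1.111302) → end (x,ẋ)=(-1.412283, -5.521013)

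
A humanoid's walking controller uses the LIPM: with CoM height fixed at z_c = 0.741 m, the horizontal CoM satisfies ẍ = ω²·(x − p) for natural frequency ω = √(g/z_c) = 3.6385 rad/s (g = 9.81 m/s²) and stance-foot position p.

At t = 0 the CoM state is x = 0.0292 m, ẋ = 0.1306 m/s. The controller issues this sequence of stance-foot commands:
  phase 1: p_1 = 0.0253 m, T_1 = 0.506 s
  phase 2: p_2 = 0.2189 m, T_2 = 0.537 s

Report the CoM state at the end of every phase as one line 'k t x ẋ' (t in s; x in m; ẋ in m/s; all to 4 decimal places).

1 0.5060 0.1482 0.4656
2 1.0430 0.4067 0.7859

phase 1: p=0.0253, T=0.506, ωT=1.841081, cosh=3.230997, sinh=3.072351; start (x,ẋ)=(0.029200, 0.130600) → end (x,ẋ)=(0.148180, 0.465565)
phase 2: p=0.2189, T=0.537, ωT=1.953875, cosh=3.598848, sinh=3.457125; start (x,ẋ)=(0.148180, 0.465565) → end (x,ẋ)=(0.406745, 0.785925)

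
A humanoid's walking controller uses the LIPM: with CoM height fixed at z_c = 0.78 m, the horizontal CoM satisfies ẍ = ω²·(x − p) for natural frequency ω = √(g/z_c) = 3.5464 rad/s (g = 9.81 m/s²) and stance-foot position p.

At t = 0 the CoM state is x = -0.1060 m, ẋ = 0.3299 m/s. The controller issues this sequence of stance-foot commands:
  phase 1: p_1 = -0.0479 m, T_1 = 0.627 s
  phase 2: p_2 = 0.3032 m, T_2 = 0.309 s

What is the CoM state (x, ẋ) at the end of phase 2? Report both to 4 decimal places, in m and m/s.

x = 0.1993, ẋ = 0.0672

phase 1: p=-0.0479, T=0.627, ωT=2.223593, cosh=4.674345, sinh=4.566125; start (x,ẋ)=(-0.106000, 0.329900) → end (x,ẋ)=(0.105279, 0.601235)
phase 2: p=0.3032, T=0.309, ωT=1.095838, cosh=1.662973, sinh=1.328714; start (x,ẋ)=(0.105279, 0.601235) → end (x,ẋ)=(0.199325, 0.067207)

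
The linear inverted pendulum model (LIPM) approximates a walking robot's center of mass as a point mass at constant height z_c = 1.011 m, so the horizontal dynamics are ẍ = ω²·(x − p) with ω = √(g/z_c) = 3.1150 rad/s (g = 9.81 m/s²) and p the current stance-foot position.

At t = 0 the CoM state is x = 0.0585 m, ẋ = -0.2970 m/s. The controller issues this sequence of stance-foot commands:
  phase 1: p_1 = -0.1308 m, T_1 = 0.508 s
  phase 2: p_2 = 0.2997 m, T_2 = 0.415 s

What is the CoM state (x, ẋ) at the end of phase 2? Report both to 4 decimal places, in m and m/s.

x = 0.2974, ẋ = 0.3108

phase 1: p=-0.1308, T=0.508, ωT=1.582420, cosh=2.536098, sinh=2.330621; start (x,ẋ)=(0.058500, -0.297000) → end (x,ẋ)=(0.127070, 0.621075)
phase 2: p=0.2997, T=0.415, ωT=1.292725, cosh=1.958611, sinh=1.684089; start (x,ẋ)=(0.127070, 0.621075) → end (x,ẋ)=(0.297362, 0.310838)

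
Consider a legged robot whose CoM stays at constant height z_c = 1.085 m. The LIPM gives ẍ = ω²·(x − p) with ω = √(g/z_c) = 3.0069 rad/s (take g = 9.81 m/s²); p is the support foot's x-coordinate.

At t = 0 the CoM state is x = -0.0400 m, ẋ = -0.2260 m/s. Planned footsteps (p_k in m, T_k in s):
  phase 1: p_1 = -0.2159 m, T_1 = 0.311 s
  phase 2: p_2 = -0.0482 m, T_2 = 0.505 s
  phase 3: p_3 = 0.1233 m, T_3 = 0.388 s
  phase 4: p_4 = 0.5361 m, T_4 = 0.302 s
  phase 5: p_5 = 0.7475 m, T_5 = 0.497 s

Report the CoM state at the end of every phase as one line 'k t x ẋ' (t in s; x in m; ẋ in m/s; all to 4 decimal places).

phase 1: p=-0.2159, T=0.311, ωT=0.935146, cosh=1.470057, sinh=1.077528; start (x,ẋ)=(-0.040000, -0.226000) → end (x,ẋ)=(-0.038305, 0.237687)
phase 2: p=-0.0482, T=0.505, ωT=1.518485, cosh=2.392172, sinh=2.173129; start (x,ẋ)=(-0.038305, 0.237687) → end (x,ẋ)=(0.147251, 0.633248)
phase 3: p=0.1233, T=0.388, ωT=1.166677, cosh=1.761352, sinh=1.449952; start (x,ẋ)=(0.147251, 0.633248) → end (x,ẋ)=(0.470844, 1.219797)
phase 4: p=0.5361, T=0.302, ωT=0.908084, cosh=1.441431, sinh=1.038135; start (x,ẋ)=(0.470844, 1.219797) → end (x,ẋ)=(0.863174, 1.554552)
phase 5: p=0.7475, T=0.497, ωT=1.494429, cosh=2.340584, sinh=2.116208; start (x,ẋ)=(0.863174, 1.554552) → end (x,ẋ)=(2.112313, 4.374620)

1 0.3110 -0.0383 0.2377
2 0.8160 0.1473 0.6332
3 1.2040 0.4708 1.2198
4 1.5060 0.8632 1.5546
5 2.0030 2.1123 4.3746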